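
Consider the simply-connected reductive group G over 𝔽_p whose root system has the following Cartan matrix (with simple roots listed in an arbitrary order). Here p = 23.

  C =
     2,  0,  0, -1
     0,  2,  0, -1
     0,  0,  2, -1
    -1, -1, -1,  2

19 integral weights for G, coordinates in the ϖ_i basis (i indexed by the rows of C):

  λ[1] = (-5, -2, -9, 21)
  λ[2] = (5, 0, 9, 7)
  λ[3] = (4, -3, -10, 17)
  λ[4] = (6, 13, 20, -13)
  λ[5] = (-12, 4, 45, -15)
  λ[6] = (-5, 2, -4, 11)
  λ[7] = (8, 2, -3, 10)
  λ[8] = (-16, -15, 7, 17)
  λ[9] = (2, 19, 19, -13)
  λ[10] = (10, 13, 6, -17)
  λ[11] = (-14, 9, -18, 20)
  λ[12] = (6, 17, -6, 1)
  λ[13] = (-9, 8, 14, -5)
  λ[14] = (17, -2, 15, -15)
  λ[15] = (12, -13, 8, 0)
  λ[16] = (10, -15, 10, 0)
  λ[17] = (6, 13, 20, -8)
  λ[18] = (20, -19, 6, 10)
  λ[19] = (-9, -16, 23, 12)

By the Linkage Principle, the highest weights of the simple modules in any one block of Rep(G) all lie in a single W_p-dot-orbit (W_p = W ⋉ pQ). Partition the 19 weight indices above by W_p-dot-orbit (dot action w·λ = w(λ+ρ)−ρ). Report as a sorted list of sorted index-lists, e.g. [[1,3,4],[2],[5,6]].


D_4 Cartan matrix, 4 simple roots permuted; ρ=(1,1,1,1).

W_23-reps of the 19 weights in Ā_23 (same 4-coord order as C):

  [1] (4, 1, 8, 1)
  [2] (4, 1, 8, 1)
  [3] (5, 2, 9, 0)
  [4] (5, 2, 9, 0)
  [5] (9, 3, 2, 0)
  [6] (4, 3, 3, 5)
  [7] (9, 3, 2, 0)
  [8] (4, 3, 3, 5)
  [9] (4, 3, 3, 5)
  [10] (5, 2, 9, 0)
  [11] (4, 1, 8, 1)
  [12] (3, 14, 1, 1)
  [13] (4, 3, 3, 5)
  [14] (3, 14, 1, 1)
  [15] (2, 1, 2, 9)
  [16] (2, 1, 2, 9)
  [17] (5, 2, 9, 0)
  [18] (5, 2, 9, 0)
  [19] (4, 1, 8, 1)

Linkage partition of the 19 weights (6 classes, p=23):

[[1, 2, 11, 19], [3, 4, 10, 17, 18], [5, 7], [6, 8, 9, 13], [12, 14], [15, 16]]


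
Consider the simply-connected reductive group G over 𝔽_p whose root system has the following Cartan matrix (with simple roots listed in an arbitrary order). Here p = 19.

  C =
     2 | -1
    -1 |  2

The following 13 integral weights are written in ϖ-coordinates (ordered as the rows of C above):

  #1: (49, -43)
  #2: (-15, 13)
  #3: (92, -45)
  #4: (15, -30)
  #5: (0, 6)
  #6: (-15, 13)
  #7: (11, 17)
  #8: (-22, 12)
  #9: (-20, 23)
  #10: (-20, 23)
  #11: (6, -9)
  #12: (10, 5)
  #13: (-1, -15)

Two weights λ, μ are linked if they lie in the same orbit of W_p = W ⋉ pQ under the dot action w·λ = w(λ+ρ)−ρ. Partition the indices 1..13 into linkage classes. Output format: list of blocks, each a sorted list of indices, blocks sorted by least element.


Root system A_2: the 2×2 matrix C matches after relabeling.

λ_j+ρ reflected into Ā_19 (⟨·,θ^∨⟩≤19); 2-tuples as given:

    1: (7, 8)
    2: (14, 0)
    3: (11, 6)
    4: (3, 6)
    5: (1, 7)
    6: (14, 0)
    7: (1, 7)
    8: (11, 6)
    9: (14, 0)
    10: (14, 0)
    11: (1, 7)
    12: (11, 6)
    13: (14, 0)

These 13 weights hit 5 W_19-dot-orbits; sizes (1, 5, 3, 1, 3):

[[1], [2, 6, 9, 10, 13], [3, 8, 12], [4], [5, 7, 11]]


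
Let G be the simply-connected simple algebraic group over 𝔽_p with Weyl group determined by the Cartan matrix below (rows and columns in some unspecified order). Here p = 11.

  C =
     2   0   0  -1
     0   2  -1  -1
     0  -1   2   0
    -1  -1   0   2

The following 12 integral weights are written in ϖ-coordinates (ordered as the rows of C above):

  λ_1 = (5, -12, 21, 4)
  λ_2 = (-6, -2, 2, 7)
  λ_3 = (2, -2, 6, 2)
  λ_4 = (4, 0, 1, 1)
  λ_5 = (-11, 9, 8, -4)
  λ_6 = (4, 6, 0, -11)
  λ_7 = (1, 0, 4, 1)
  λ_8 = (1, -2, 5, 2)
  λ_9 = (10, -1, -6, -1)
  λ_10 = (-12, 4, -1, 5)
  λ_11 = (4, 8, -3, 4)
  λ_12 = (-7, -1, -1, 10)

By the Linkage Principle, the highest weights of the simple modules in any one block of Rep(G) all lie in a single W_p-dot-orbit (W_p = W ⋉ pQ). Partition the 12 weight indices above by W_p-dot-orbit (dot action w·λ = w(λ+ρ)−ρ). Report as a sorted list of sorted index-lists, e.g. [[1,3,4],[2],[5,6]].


Cartan matrix: type A_4 (|W|=120); un-permuting the 4 rows.

λ_j+ρ reflected into Ā_11 (⟨·,θ^∨⟩≤11); 4-tuples as given:

  λ_1+ρ ↦ (6, 0, 0, 5);  λ_2+ρ ↦ (5, 1, 2, 2);  λ_3+ρ ↦ (2, 1, 5, 2);  λ_4+ρ ↦ (5, 1, 2, 2);  λ_5+ρ ↦ (5, 1, 2, 2);  λ_6+ρ ↦ (5, 1, 2, 2);  λ_7+ρ ↦ (2, 1, 5, 2);  λ_8+ρ ↦ (2, 1, 5, 2);  λ_9+ρ ↦ (6, 0, 0, 5);  λ_10+ρ ↦ (6, 0, 0, 5);  λ_11+ρ ↦ (2, 1, 5, 2);  λ_12+ρ ↦ (6, 0, 0, 5)

These 12 weights hit 3 W_11-dot-orbits; sizes (4, 4, 4):

[[1, 9, 10, 12], [2, 4, 5, 6], [3, 7, 8, 11]]


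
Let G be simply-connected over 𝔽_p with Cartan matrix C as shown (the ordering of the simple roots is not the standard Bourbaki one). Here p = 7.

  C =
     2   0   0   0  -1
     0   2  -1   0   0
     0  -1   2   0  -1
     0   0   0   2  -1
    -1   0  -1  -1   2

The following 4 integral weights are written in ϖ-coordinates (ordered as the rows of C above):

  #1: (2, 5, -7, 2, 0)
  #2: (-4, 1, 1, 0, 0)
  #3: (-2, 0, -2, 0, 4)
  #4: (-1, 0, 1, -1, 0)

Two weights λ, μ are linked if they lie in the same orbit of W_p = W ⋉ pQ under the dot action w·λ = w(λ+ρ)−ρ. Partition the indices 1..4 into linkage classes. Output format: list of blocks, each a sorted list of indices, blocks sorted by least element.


Cartan matrix: type D_5 (|W|=1920); un-permuting the 5 rows.

Folding the 4 weights λ_j+ρ into Ā_7 (reps in the given 5-coord order):

    1: (2, 0, 0, 2, 1)
    2: (1, 2, 0, 1, 1)
    3: (1, 2, 0, 1, 1)
    4: (0, 1, 2, 0, 1)

Linkage partition of the 4 weights (3 classes, p=7):

[[1], [2, 3], [4]]


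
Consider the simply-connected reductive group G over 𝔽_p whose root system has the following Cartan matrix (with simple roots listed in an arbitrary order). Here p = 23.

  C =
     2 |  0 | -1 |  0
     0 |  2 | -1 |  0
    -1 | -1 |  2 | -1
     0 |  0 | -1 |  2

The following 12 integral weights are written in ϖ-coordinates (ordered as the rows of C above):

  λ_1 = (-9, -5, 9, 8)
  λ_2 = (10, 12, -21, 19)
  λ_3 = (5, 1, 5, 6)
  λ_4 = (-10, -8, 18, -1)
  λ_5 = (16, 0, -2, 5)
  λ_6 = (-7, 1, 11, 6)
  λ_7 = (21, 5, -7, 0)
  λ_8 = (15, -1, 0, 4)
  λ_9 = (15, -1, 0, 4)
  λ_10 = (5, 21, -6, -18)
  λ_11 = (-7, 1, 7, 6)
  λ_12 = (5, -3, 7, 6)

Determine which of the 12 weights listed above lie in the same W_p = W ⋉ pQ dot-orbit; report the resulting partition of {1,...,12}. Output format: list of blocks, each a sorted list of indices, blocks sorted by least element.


Type D_4, rank 4, |W|=192; reorder rows/cols to standard.

Each λ_j+ρ reduced to Ā_23; 4-tuples below use C's row order:

  1: (6, 2, 2, 7);  2: (9, 7, 3, 0);  3: (6, 2, 2, 7);  4: (9, 7, 3, 0);  5: (16, 0, 1, 5);  6: (6, 2, 2, 7);  7: (16, 0, 1, 5);  8: (16, 0, 1, 5);  9: (16, 0, 1, 5);  10: (16, 0, 1, 5);  11: (6, 2, 2, 7);  12: (6, 2, 2, 7)

3 distinct reps among the 12 weights ⇒ 3 W_23-linkage classes:

[[1, 3, 6, 11, 12], [2, 4], [5, 7, 8, 9, 10]]


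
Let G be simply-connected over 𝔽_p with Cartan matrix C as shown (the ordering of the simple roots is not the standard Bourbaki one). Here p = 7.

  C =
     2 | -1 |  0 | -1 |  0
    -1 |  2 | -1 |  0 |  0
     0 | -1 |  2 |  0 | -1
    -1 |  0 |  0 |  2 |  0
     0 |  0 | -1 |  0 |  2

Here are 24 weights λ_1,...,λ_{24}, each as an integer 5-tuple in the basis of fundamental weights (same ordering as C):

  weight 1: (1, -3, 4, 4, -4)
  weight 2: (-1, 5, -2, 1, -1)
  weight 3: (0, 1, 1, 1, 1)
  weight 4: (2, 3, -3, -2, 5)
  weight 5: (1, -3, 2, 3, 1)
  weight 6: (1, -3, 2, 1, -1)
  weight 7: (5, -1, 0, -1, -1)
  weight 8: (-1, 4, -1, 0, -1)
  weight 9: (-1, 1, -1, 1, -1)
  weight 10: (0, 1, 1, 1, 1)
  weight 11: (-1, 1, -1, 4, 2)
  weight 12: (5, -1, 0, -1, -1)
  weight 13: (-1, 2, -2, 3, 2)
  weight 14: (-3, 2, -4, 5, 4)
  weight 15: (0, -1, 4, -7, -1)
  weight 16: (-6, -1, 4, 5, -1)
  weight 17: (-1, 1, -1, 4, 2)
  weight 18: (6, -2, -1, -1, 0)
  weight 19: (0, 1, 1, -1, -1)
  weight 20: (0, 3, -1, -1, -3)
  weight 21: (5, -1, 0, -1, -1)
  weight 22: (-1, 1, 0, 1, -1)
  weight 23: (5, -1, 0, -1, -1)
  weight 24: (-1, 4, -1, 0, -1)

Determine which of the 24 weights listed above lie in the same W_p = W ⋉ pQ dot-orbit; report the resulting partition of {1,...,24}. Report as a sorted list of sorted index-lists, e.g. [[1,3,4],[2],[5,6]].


Root system A_5: the 5×5 matrix C matches after relabeling.

W_7-reps of the 24 weights in Ā_7 (same 5-coord order as C):

  λ_1 → (0, 2, 0, 2, 0) · λ_2 → (0, 5, 0, 1, 0) · λ_3 → (1, 2, 2, 0, 0) · λ_4 → (1, 1, 2, 2, 0) · λ_5 → (0, 2, 1, 2, 0) · λ_6 → (0, 2, 1, 2, 0) · λ_7 → (6, 0, 1, 0, 0) · λ_8 → (0, 5, 0, 1, 0) · λ_9 → (0, 2, 0, 2, 0) · λ_10 → (1, 2, 2, 0, 0) · λ_11 → (0, 2, 0, 2, 0) · λ_12 → (6, 0, 1, 0, 0) · λ_13 → (0, 2, 1, 2, 0) · λ_14 → (0, 2, 1, 2, 0) · λ_15 → (0, 5, 0, 1, 0) · λ_16 → (0, 5, 0, 1, 0) · λ_17 → (0, 2, 0, 2, 0) · λ_18 → (6, 0, 1, 0, 0) · λ_19 → (1, 2, 2, 0, 0) · λ_20 → (1, 2, 2, 0, 0) · λ_21 → (6, 0, 1, 0, 0) · λ_22 → (0, 2, 1, 2, 0) · λ_23 → (6, 0, 1, 0, 0) · λ_24 → (0, 5, 0, 1, 0)

6 distinct reps among the 24 weights ⇒ 6 W_7-linkage classes:

[[1, 9, 11, 17], [2, 8, 15, 16, 24], [3, 10, 19, 20], [4], [5, 6, 13, 14, 22], [7, 12, 18, 21, 23]]


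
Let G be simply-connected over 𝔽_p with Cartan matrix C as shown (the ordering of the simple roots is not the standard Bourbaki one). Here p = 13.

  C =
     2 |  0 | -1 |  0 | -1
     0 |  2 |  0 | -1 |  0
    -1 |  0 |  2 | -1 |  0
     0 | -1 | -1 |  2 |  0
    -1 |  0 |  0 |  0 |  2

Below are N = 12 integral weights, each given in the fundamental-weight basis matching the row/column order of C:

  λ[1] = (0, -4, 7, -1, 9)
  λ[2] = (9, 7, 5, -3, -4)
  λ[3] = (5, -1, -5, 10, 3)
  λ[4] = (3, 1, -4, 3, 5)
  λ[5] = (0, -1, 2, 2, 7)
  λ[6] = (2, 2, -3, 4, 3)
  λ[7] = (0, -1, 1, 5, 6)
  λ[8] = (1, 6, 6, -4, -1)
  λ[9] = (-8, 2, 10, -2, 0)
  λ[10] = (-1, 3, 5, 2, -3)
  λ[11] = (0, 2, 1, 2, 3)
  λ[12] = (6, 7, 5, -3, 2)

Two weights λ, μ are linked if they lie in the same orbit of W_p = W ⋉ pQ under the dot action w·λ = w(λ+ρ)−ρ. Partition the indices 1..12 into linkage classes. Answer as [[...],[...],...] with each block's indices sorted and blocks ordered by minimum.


Type A_5, rank 5, |W|=720; reorder rows/cols to standard.

W_13-reps of the 12 weights in Ā_13 (same 5-coord order as C):

  λ_1 → (1, 3, 2, 3, 4) · λ_2 → (1, 2, 3, 1, 6) · λ_3 → (2, 4, 4, 3, 0) · λ_4 → (1, 2, 3, 1, 6) · λ_5 → (1, 2, 3, 1, 6) · λ_6 → (1, 3, 2, 3, 4) · λ_7 → (1, 3, 2, 3, 4) · λ_8 → (2, 4, 4, 3, 0) · λ_9 → (1, 2, 3, 1, 6) · λ_10 → (2, 4, 4, 3, 0) · λ_11 → (1, 3, 2, 3, 4) · λ_12 → (1, 2, 3, 1, 6)

Linkage partition of the 12 weights (3 classes, p=13):

[[1, 6, 7, 11], [2, 4, 5, 9, 12], [3, 8, 10]]


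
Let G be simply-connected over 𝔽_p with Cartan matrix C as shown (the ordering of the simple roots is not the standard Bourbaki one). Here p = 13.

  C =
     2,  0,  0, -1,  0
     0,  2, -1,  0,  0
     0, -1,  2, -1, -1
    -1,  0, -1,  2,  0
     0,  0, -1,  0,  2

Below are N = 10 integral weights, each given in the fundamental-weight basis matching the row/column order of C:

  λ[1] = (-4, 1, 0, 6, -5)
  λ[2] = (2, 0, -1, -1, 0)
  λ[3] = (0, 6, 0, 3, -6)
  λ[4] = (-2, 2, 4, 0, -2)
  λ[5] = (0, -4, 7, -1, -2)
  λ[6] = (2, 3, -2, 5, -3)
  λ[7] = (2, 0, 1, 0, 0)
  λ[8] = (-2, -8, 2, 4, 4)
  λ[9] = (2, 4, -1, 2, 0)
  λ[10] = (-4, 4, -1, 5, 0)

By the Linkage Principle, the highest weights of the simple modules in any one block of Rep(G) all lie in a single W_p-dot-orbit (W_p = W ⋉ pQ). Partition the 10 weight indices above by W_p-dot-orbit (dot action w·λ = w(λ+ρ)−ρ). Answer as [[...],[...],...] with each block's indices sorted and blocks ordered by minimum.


Cartan matrix: type D_5 (|W|=1920); un-permuting the 5 rows.

λ_j+ρ reflected into Ā_13 (⟨·,θ^∨⟩≤13); 5-tuples as given:

  1: (3, 1, 2, 1, 1)
  2: (3, 1, 0, 0, 1)
  3: (1, 3, 4, 0, 1)
  4: (1, 3, 4, 0, 1)
  5: (1, 3, 4, 0, 1)
  6: (3, 1, 2, 1, 1)
  7: (3, 1, 2, 1, 1)
  8: (1, 3, 4, 0, 1)
  9: (3, 5, 0, 1, 1)
  10: (3, 5, 0, 1, 1)

Partition of {1..10} into 4 W_13-dot-orbits:

[[1, 6, 7], [2], [3, 4, 5, 8], [9, 10]]


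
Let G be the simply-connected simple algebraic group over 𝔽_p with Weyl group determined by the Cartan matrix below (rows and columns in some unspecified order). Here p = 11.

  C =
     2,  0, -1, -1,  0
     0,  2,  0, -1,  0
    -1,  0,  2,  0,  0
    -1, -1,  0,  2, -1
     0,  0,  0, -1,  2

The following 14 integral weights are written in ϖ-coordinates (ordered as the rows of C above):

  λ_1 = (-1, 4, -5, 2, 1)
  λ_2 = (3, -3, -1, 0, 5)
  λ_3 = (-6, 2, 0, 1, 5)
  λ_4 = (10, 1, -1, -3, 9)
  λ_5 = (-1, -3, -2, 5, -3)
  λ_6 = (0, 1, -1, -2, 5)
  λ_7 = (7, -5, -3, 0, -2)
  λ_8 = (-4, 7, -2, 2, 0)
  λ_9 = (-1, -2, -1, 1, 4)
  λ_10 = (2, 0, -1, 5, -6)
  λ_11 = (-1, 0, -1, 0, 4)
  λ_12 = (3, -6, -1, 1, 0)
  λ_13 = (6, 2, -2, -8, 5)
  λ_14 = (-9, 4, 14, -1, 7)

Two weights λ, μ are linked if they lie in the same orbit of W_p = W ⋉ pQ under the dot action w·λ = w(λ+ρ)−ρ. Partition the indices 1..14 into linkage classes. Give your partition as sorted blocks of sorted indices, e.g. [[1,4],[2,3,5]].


Cartan matrix: type D_5 (|W|=1920); un-permuting the 5 rows.

Each λ_j+ρ reduced to Ā_11; 5-tuples below use C's row order:

    [1] (1, 4, 0, 1, 1)
    [2] (0, 1, 0, 1, 5)
    [3] (2, 0, 2, 1, 3)
    [4] (0, 0, 2, 0, 8)
    [5] (1, 2, 0, 1, 2)
    [6] (0, 1, 0, 1, 5)
    [7] (2, 0, 2, 1, 3)
    [8] (1, 7, 2, 0, 0)
    [9] (0, 1, 0, 1, 5)
    [10] (0, 1, 0, 1, 5)
    [11] (0, 1, 0, 1, 5)
    [12] (1, 2, 0, 1, 2)
    [13] (1, 4, 0, 1, 1)
    [14] (2, 0, 2, 1, 3)

Grouping the 14 weights by Ā_11-representative: 6 linkage classes.

[[1, 13], [2, 6, 9, 10, 11], [3, 7, 14], [4], [5, 12], [8]]


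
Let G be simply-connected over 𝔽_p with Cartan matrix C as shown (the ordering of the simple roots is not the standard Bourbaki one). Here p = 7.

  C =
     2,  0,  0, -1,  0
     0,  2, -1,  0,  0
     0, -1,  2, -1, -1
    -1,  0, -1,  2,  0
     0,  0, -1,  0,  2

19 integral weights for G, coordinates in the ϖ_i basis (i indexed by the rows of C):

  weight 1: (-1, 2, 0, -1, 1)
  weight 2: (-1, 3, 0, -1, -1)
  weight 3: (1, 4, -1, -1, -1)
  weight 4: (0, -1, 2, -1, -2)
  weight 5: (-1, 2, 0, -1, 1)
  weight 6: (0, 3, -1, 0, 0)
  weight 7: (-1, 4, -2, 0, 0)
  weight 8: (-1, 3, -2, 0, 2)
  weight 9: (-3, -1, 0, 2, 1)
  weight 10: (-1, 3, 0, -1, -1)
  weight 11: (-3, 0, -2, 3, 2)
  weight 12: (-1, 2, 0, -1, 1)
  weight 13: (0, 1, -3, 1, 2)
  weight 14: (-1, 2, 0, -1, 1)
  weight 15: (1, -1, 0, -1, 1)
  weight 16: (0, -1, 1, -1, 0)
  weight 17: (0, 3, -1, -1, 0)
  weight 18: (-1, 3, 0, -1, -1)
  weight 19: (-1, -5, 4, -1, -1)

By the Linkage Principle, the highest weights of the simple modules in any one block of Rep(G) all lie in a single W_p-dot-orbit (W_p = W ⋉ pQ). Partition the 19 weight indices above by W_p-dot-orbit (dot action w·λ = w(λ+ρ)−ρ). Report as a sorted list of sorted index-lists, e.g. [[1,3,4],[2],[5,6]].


D_5 Cartan matrix, 5 simple roots permuted; ρ=(1,1,1,1,1).

λ_j+ρ reflected into Ā_7 (⟨·,θ^∨⟩≤7); 5-tuples as given:

  [1] (0, 3, 1, 0, 2);  [2] (0, 4, 1, 0, 0);  [3] (2, 5, 0, 0, 0);  [4] (1, 0, 2, 0, 1);  [5] (0, 3, 1, 0, 2);  [6] (1, 4, 0, 0, 1);  [7] (0, 4, 1, 0, 0);  [8] (0, 3, 1, 0, 2);  [9] (2, 0, 1, 0, 2);  [10] (0, 4, 1, 0, 0);  [11] (2, 0, 1, 0, 2);  [12] (0, 3, 1, 0, 2);  [13] (1, 0, 2, 0, 1);  [14] (0, 3, 1, 0, 2);  [15] (2, 0, 1, 0, 2);  [16] (1, 0, 2, 0, 1);  [17] (1, 4, 0, 0, 1);  [18] (0, 4, 1, 0, 0);  [19] (0, 4, 1, 0, 0)

Linkage partition of the 19 weights (6 classes, p=7):

[[1, 5, 8, 12, 14], [2, 7, 10, 18, 19], [3], [4, 13, 16], [6, 17], [9, 11, 15]]


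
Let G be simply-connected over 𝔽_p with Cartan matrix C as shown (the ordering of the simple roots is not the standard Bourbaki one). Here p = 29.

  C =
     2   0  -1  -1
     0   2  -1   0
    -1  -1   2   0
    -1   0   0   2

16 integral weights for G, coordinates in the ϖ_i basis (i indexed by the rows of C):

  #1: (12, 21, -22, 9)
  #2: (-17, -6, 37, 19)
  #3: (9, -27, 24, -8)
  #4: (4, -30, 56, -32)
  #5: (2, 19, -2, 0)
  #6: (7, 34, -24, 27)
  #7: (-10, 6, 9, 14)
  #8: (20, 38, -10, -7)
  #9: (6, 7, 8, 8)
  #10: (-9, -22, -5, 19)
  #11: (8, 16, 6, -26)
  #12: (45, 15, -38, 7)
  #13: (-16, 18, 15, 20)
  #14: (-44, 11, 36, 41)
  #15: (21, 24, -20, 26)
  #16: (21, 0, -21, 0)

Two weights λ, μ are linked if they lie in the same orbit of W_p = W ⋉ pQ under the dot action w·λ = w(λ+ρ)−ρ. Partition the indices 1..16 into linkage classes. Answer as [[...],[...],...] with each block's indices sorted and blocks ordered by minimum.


A_4 Cartan matrix, 4 simple roots permuted; ρ=(1,1,1,1).

λ_j+ρ reflected into Ā_29 (⟨·,θ^∨⟩≤29); 4-tuples as given:

  1: (8, 1, 13, 2) · 2: (7, 4, 9, 5) · 3: (2, 19, 1, 1) · 4: (2, 0, 2, 24) · 5: (2, 19, 1, 1) · 6: (9, 7, 1, 6) · 7: (9, 7, 1, 6) · 8: (9, 7, 1, 6) · 9: (7, 4, 9, 5) · 10: (8, 4, 4, 9) · 11: (7, 4, 9, 5) · 12: (8, 4, 4, 9) · 13: (9, 7, 1, 6) · 14: (9, 7, 1, 6) · 15: (2, 19, 1, 1) · 16: (2, 19, 1, 1)

Partition of {1..16} into 6 W_29-dot-orbits:

[[1], [2, 9, 11], [3, 5, 15, 16], [4], [6, 7, 8, 13, 14], [10, 12]]


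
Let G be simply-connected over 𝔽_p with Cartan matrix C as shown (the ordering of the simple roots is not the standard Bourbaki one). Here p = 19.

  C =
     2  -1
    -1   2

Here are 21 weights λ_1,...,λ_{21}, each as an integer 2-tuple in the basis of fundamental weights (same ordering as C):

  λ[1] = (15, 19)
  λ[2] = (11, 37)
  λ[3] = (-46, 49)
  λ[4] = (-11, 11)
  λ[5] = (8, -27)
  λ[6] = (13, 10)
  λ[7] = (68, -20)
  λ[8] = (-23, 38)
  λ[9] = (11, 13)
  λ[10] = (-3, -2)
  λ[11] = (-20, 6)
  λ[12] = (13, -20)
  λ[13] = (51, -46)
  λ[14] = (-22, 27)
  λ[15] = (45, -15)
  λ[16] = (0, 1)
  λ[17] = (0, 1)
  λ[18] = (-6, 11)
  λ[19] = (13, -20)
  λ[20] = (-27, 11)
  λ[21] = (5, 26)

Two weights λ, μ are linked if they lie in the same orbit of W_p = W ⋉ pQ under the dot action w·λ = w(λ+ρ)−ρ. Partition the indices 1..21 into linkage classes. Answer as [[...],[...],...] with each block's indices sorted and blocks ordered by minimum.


Cartan matrix: type A_2 (|W|=6); un-permuting the 2 rows.

Ā_19 reps of the 21 weights (A_2, coords as presented):

  1: (1, 2)
  2: (7, 12)
  3: (5, 7)
  4: (10, 2)
  5: (10, 2)
  6: (8, 5)
  7: (7, 12)
  8: (1, 2)
  9: (5, 7)
  10: (1, 2)
  11: (7, 12)
  12: (5, 14)
  13: (5, 7)
  14: (10, 2)
  15: (8, 5)
  16: (1, 2)
  17: (1, 2)
  18: (5, 7)
  19: (5, 14)
  20: (5, 7)
  21: (8, 5)

Linkage partition of the 21 weights (6 classes, p=19):

[[1, 8, 10, 16, 17], [2, 7, 11], [3, 9, 13, 18, 20], [4, 5, 14], [6, 15, 21], [12, 19]]


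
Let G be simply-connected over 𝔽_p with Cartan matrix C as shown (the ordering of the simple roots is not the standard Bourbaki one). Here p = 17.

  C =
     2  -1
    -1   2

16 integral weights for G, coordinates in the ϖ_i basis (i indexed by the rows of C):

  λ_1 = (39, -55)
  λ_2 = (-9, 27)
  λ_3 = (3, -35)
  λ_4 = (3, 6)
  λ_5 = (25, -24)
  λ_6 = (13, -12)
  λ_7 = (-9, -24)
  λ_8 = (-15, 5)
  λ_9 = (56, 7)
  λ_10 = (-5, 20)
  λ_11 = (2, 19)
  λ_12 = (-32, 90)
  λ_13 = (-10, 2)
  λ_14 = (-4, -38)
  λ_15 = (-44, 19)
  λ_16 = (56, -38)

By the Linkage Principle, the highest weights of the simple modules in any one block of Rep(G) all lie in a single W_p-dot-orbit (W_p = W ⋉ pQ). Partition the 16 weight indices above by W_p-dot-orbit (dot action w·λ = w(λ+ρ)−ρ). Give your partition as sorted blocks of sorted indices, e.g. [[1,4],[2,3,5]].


Dynkin diagram of C (from the 2 off-diagonal −1 entries): A_2.

Ā_17 reps of the 16 weights (A_2, coords as presented):

    [1] (3, 11)
    [2] (3, 6)
    [3] (0, 13)
    [4] (4, 7)
    [5] (6, 8)
    [6] (3, 11)
    [7] (3, 6)
    [8] (6, 8)
    [9] (6, 8)
    [10] (0, 13)
    [11] (3, 11)
    [12] (6, 8)
    [13] (3, 6)
    [14] (3, 11)
    [15] (3, 6)
    [16] (3, 11)

Partition of {1..16} into 5 W_17-dot-orbits:

[[1, 6, 11, 14, 16], [2, 7, 13, 15], [3, 10], [4], [5, 8, 9, 12]]


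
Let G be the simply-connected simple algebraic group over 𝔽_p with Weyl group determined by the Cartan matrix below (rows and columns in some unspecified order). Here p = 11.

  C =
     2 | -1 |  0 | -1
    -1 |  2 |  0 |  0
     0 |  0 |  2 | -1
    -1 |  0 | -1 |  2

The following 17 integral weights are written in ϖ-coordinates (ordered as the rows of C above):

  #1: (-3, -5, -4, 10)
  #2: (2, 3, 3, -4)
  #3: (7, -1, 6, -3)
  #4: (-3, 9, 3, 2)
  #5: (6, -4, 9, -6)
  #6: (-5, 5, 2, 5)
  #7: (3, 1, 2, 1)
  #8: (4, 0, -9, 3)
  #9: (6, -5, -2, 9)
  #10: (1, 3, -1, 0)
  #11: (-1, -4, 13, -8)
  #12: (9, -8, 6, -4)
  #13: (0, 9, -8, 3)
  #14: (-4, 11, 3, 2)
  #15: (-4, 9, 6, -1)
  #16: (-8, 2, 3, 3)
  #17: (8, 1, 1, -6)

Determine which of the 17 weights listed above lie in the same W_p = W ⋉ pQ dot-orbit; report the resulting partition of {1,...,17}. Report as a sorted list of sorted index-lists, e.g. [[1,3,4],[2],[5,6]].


Cartan matrix: type A_4 (|W|=120); un-permuting the 4 rows.

W_11-reps of the 17 weights in Ā_11 (same 4-coord order as C):

  1: (4, 2, 3, 2)
  2: (0, 4, 1, 3)
  3: (4, 2, 3, 2)
  4: (2, 4, 0, 1)
  5: (1, 1, 4, 4)
  6: (4, 2, 3, 2)
  7: (4, 2, 3, 2)
  8: (1, 1, 4, 4)
  9: (1, 1, 4, 4)
  10: (2, 4, 0, 1)
  11: (0, 4, 1, 3)
  12: (0, 4, 1, 3)
  13: (2, 4, 0, 1)
  14: (2, 4, 0, 1)
  15: (0, 4, 1, 3)
  16: (0, 4, 1, 3)
  17: (4, 2, 3, 2)

Partition of {1..17} into 4 W_11-dot-orbits:

[[1, 3, 6, 7, 17], [2, 11, 12, 15, 16], [4, 10, 13, 14], [5, 8, 9]]


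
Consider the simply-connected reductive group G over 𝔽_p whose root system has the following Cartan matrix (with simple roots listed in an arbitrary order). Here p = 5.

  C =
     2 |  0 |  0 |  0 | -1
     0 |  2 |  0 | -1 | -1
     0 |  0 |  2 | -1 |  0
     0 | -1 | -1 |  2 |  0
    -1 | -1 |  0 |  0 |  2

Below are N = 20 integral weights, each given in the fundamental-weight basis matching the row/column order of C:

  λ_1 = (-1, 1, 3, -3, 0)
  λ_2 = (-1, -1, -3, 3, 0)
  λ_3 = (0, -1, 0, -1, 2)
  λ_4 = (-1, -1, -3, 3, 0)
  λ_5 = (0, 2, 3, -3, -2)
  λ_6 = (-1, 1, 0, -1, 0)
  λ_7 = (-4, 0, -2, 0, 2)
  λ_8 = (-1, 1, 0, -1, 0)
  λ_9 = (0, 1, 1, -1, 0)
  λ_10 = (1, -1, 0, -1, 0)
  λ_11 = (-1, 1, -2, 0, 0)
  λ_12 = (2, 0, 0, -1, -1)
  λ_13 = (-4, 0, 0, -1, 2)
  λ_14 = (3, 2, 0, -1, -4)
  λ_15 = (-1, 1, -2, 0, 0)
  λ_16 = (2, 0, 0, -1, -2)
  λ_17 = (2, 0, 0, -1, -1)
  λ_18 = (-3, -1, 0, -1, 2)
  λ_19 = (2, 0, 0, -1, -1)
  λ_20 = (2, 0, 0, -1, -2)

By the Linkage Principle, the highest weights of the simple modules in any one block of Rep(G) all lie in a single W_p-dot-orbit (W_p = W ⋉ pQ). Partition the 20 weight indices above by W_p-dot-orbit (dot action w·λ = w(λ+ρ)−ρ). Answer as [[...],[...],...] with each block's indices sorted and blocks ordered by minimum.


C ↔ A_5 under row/col permutation; |W(A_5)| = 720.

Ā_5 reps of the 20 weights (A_5, coords as presented):

  [1] (0, 0, 2, 2, 1);  [2] (0, 0, 2, 2, 1);  [3] (1, 0, 1, 0, 3);  [4] (0, 0, 2, 2, 1);  [5] (0, 0, 2, 2, 1);  [6] (0, 2, 1, 0, 1);  [7] (3, 1, 1, 0, 0);  [8] (0, 2, 1, 0, 1);  [9] (0, 2, 1, 0, 1);  [10] (2, 0, 1, 0, 1);  [11] (0, 2, 1, 0, 1);  [12] (3, 1, 1, 0, 0);  [13] (3, 1, 1, 0, 0);  [14] (1, 0, 1, 0, 3);  [15] (0, 2, 1, 0, 1);  [16] (2, 0, 1, 0, 1);  [17] (3, 1, 1, 0, 0);  [18] (2, 0, 1, 0, 1);  [19] (3, 1, 1, 0, 0);  [20] (2, 0, 1, 0, 1)

Linkage partition of the 20 weights (5 classes, p=5):

[[1, 2, 4, 5], [3, 14], [6, 8, 9, 11, 15], [7, 12, 13, 17, 19], [10, 16, 18, 20]]


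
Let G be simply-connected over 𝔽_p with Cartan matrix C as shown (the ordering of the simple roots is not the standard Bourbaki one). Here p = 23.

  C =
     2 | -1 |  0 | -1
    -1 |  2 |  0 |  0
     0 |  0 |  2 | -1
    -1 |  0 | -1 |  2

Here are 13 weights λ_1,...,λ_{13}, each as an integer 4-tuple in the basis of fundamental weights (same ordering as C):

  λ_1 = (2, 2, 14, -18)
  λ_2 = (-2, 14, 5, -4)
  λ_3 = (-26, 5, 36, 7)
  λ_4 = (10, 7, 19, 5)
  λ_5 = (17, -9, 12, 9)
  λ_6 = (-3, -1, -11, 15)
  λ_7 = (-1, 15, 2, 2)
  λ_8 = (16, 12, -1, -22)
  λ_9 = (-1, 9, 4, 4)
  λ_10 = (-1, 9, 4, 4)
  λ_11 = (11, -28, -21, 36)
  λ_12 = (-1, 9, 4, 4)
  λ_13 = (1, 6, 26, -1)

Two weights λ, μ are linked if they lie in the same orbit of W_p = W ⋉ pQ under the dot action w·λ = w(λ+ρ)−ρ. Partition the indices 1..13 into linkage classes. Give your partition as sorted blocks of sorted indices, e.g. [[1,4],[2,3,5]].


Type A_4, rank 4, |W|=120; reorder rows/cols to standard.

Folding the 13 weights λ_j+ρ into Ā_23 (reps in the given 4-coord order):

  1: (3, 11, 2, 1)
  2: (3, 11, 2, 1)
  3: (3, 11, 2, 1)
  4: (3, 11, 2, 1)
  5: (0, 10, 5, 5)
  6: (0, 2, 10, 4)
  7: (0, 16, 3, 3)
  8: (0, 2, 10, 4)
  9: (0, 10, 5, 5)
  10: (0, 10, 5, 5)
  11: (3, 11, 2, 1)
  12: (0, 10, 5, 5)
  13: (0, 2, 10, 4)

Grouping the 13 weights by Ā_23-representative: 4 linkage classes.

[[1, 2, 3, 4, 11], [5, 9, 10, 12], [6, 8, 13], [7]]


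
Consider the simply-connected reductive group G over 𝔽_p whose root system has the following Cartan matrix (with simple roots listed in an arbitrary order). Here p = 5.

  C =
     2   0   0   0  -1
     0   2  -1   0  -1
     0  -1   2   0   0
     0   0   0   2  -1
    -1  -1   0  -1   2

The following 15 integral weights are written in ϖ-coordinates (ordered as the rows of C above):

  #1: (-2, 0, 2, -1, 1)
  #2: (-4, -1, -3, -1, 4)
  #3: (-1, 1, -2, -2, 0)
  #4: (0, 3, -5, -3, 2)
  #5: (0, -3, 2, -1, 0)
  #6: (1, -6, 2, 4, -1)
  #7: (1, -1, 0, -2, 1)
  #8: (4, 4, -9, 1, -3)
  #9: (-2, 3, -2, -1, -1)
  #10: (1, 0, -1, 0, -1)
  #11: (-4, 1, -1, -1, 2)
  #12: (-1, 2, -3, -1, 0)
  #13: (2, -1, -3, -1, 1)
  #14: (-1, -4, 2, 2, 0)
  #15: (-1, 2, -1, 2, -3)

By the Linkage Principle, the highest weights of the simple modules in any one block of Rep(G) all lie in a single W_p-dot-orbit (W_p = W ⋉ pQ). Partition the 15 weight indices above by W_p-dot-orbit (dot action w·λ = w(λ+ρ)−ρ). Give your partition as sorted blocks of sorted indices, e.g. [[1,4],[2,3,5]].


Dynkin diagram of C (from the 8 off-diagonal −1 entries): D_5.

Alcove-folded reps (p=5, 15 weights, presented ϖ-order):

  1: (0, 1, 1, 1, 0)
  2: (3, 0, 0, 0, 0)
  3: (0, 1, 1, 1, 0)
  4: (2, 1, 0, 1, 0)
  5: (0, 1, 1, 1, 0)
  6: (3, 0, 0, 0, 0)
  7: (2, 1, 0, 1, 0)
  8: (3, 0, 0, 0, 0)
  9: (0, 1, 1, 1, 0)
  10: (2, 1, 0, 1, 0)
  11: (3, 0, 0, 0, 0)
  12: (0, 0, 2, 0, 1)
  13: (3, 0, 0, 0, 0)
  14: (2, 1, 0, 1, 0)
  15: (2, 1, 0, 1, 0)

The 15 indices split into 4 linkage classes (same alcove rep ⇔ same W_5-dot-orbit):

[[1, 3, 5, 9], [2, 6, 8, 11, 13], [4, 7, 10, 14, 15], [12]]


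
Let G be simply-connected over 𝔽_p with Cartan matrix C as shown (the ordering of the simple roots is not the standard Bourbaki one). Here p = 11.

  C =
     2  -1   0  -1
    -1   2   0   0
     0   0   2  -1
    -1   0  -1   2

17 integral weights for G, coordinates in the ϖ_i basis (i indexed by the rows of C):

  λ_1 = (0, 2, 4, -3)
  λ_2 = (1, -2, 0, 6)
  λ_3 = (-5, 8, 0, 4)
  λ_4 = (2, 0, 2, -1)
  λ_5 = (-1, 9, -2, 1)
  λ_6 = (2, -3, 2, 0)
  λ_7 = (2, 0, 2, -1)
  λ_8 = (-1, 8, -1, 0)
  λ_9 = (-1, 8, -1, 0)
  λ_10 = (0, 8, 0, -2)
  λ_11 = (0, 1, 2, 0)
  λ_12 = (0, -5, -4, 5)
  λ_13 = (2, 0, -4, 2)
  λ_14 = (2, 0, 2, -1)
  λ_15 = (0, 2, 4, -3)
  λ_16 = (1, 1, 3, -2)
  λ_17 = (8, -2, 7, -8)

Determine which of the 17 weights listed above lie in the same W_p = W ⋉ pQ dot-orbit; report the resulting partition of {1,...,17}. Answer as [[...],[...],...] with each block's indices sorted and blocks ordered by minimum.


C ↔ A_4 under row/col permutation; |W(A_4)| = 120.

Alcove-folded reps (p=11, 17 weights, presented ϖ-order):

  1: (1, 2, 3, 1);  2: (1, 1, 1, 7);  3: (4, 5, 1, 1);  4: (3, 1, 3, 0);  5: (0, 9, 0, 1);  6: (1, 2, 3, 1);  7: (3, 1, 3, 0);  8: (0, 9, 0, 1);  9: (0, 9, 0, 1);  10: (0, 9, 0, 1);  11: (1, 2, 3, 1);  12: (3, 1, 3, 0);  13: (3, 1, 3, 0);  14: (3, 1, 3, 0);  15: (1, 2, 3, 1);  16: (1, 2, 3, 1);  17: (1, 1, 1, 7)

Grouping the 17 weights by Ā_11-representative: 5 linkage classes.

[[1, 6, 11, 15, 16], [2, 17], [3], [4, 7, 12, 13, 14], [5, 8, 9, 10]]


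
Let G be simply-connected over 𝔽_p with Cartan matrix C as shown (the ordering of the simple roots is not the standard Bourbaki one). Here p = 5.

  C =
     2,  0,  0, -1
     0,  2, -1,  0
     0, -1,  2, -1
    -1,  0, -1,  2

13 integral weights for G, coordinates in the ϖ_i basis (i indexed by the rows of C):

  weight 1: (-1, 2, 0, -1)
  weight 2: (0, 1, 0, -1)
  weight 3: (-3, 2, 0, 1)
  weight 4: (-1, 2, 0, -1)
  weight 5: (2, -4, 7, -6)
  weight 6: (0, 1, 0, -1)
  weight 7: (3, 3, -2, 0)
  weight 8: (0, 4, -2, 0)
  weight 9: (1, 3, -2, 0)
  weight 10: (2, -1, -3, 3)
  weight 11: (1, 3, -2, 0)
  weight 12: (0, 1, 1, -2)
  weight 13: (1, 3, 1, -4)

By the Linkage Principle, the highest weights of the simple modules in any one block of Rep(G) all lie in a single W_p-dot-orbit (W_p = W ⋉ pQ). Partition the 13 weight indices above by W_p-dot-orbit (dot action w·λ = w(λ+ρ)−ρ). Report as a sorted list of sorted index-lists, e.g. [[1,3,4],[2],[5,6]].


Type A_4, rank 4, |W|=120; reorder rows/cols to standard.

λ_j+ρ reflected into Ā_5 (⟨·,θ^∨⟩≤5); 4-tuples as given:

    λ_1+ρ ↦ (0, 3, 1, 0)
    λ_2+ρ ↦ (1, 2, 1, 0)
    λ_3+ρ ↦ (1, 2, 1, 0)
    λ_4+ρ ↦ (0, 3, 1, 0)
    λ_5+ρ ↦ (1, 0, 0, 2)
    λ_6+ρ ↦ (1, 2, 1, 0)
    λ_7+ρ ↦ (1, 0, 1, 0)
    λ_8+ρ ↦ (0, 3, 1, 0)
    λ_9+ρ ↦ (1, 2, 1, 0)
    λ_10+ρ ↦ (1, 0, 0, 2)
    λ_11+ρ ↦ (1, 2, 1, 0)
    λ_12+ρ ↦ (0, 2, 1, 1)
    λ_13+ρ ↦ (0, 2, 1, 1)

The 13 indices split into 5 linkage classes (same alcove rep ⇔ same W_5-dot-orbit):

[[1, 4, 8], [2, 3, 6, 9, 11], [5, 10], [7], [12, 13]]


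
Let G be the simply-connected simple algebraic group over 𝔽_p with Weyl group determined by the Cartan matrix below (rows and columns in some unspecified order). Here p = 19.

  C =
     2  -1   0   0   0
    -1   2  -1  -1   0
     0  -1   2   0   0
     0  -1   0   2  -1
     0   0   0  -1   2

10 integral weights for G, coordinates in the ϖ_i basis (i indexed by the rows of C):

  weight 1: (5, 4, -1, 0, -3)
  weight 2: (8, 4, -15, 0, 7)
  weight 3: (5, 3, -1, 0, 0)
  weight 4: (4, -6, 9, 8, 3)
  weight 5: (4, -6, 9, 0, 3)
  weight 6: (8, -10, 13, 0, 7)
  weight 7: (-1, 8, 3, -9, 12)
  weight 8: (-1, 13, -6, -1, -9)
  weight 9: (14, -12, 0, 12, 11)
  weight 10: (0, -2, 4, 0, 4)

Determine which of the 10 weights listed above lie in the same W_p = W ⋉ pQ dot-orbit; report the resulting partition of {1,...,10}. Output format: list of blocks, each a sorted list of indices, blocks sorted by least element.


Dynkin diagram of C (from the 8 off-diagonal −1 entries): D_5.

Folding the 10 weights λ_j+ρ into Ā_19 (reps in the given 5-coord order):

  λ_1+ρ ↦ (6, 4, 0, 1, 1) · λ_2+ρ ↦ (0, 1, 5, 4, 0) · λ_3+ρ ↦ (6, 4, 0, 1, 1) · λ_4+ρ ↦ (0, 1, 5, 4, 0) · λ_5+ρ ↦ (0, 1, 5, 4, 0) · λ_6+ρ ↦ (0, 1, 5, 4, 0) · λ_7+ρ ↦ (0, 1, 4, 0, 5) · λ_8+ρ ↦ (0, 1, 5, 4, 0) · λ_9+ρ ↦ (6, 4, 0, 1, 1) · λ_10+ρ ↦ (0, 1, 4, 0, 5)

Partition of {1..10} into 3 W_19-dot-orbits:

[[1, 3, 9], [2, 4, 5, 6, 8], [7, 10]]


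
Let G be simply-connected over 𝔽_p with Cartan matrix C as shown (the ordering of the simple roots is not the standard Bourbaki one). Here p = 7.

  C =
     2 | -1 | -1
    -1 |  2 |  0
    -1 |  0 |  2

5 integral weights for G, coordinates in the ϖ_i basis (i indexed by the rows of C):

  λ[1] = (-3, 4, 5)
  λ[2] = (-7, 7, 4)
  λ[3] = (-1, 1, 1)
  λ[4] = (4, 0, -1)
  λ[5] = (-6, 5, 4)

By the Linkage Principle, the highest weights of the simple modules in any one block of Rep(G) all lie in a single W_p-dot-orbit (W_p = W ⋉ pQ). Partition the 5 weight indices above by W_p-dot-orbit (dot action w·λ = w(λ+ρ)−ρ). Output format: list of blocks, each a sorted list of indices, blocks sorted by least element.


Type A_3, rank 3, |W|=24; reorder rows/cols to standard.

Ā_7 reps of the 5 weights (A_3, coords as presented):

  λ_1 → (2, 1, 2) · λ_2 → (5, 1, 0) · λ_3 → (0, 2, 2) · λ_4 → (5, 1, 0) · λ_5 → (5, 1, 0)

Linkage partition of the 5 weights (3 classes, p=7):

[[1], [2, 4, 5], [3]]


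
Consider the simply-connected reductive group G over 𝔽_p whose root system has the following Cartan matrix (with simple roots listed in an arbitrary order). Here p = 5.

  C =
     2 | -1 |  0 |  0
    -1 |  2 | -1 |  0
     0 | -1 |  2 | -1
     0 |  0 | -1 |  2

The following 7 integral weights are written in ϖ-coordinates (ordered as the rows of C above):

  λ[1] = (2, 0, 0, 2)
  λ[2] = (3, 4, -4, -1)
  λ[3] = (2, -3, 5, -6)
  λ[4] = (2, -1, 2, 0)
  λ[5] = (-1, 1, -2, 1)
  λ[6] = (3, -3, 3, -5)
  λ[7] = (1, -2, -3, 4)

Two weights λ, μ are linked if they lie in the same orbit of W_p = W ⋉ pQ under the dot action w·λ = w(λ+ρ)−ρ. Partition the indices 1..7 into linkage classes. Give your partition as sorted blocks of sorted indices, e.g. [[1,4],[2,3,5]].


C ↔ A_4 under row/col permutation; |W(A_4)| = 120.

Alcove-folded reps (p=5, 7 weights, presented ϖ-order):

  [1] (0, 1, 1, 0) · [2] (0, 1, 1, 0) · [3] (1, 0, 1, 2) · [4] (1, 0, 2, 1) · [5] (0, 1, 1, 1) · [6] (1, 0, 2, 1) · [7] (1, 1, 1, 2)

The 7 indices split into 5 linkage classes (same alcove rep ⇔ same W_5-dot-orbit):

[[1, 2], [3], [4, 6], [5], [7]]


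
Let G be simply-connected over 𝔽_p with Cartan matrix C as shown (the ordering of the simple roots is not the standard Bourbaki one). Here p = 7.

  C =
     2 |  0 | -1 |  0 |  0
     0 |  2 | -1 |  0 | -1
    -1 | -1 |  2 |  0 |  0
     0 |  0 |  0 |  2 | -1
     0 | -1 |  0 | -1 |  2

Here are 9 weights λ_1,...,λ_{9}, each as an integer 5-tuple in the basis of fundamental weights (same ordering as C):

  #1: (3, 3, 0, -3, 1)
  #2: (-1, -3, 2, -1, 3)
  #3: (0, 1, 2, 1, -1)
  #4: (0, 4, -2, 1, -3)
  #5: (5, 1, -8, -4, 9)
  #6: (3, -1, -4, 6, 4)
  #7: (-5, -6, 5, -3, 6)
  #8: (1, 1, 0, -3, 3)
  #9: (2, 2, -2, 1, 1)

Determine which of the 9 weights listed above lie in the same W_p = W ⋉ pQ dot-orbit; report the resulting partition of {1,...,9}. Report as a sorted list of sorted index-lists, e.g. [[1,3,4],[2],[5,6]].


Root system A_5: the 5×5 matrix C matches after relabeling.

Each λ_j+ρ reduced to Ā_7; 5-tuples below use C's row order:

    λ_1+ρ ↦ (0, 2, 1, 0, 2)
    λ_2+ρ ↦ (0, 2, 1, 0, 2)
    λ_3+ρ ↦ (0, 2, 3, 1, 0)
    λ_4+ρ ↦ (0, 2, 1, 0, 2)
    λ_5+ρ ↦ (0, 2, 3, 1, 0)
    λ_6+ρ ↦ (0, 2, 3, 1, 0)
    λ_7+ρ ↦ (0, 2, 3, 1, 0)
    λ_8+ρ ↦ (0, 2, 1, 0, 2)
    λ_9+ρ ↦ (0, 2, 1, 0, 2)

Linkage partition of the 9 weights (2 classes, p=7):

[[1, 2, 4, 8, 9], [3, 5, 6, 7]]


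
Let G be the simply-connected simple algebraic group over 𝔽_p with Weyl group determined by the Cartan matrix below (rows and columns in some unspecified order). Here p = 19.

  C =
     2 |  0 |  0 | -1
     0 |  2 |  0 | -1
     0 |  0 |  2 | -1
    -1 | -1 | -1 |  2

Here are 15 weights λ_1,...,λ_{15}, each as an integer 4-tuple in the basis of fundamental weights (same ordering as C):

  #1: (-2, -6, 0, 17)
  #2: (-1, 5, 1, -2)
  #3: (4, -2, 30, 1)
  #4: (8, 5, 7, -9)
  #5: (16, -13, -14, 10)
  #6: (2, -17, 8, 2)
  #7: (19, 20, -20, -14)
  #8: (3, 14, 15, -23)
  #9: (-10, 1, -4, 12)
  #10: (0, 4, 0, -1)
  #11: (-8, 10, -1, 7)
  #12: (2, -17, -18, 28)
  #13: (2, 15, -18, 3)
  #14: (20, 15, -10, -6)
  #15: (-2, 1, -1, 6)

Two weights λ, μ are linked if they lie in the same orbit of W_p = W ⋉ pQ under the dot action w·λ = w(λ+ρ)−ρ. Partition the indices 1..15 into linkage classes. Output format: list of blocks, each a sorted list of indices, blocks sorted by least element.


Root system D_4: the 4×4 matrix C matches after relabeling.

Each λ_j+ρ reduced to Ā_19; 4-tuples below use C's row order:

  [1] (1, 5, 1, 0)
  [2] (1, 5, 1, 0)
  [3] (1, 5, 1, 0)
  [4] (1, 2, 0, 6)
  [5] (3, 2, 1, 2)
  [6] (9, 2, 3, 1)
  [7] (1, 2, 0, 6)
  [8] (9, 2, 3, 1)
  [9] (9, 2, 3, 1)
  [10] (1, 5, 1, 0)
  [11] (7, 11, 0, 0)
  [12] (9, 2, 3, 1)
  [13] (9, 2, 3, 1)
  [14] (3, 2, 1, 2)
  [15] (1, 2, 0, 6)

Linkage partition of the 15 weights (5 classes, p=19):

[[1, 2, 3, 10], [4, 7, 15], [5, 14], [6, 8, 9, 12, 13], [11]]


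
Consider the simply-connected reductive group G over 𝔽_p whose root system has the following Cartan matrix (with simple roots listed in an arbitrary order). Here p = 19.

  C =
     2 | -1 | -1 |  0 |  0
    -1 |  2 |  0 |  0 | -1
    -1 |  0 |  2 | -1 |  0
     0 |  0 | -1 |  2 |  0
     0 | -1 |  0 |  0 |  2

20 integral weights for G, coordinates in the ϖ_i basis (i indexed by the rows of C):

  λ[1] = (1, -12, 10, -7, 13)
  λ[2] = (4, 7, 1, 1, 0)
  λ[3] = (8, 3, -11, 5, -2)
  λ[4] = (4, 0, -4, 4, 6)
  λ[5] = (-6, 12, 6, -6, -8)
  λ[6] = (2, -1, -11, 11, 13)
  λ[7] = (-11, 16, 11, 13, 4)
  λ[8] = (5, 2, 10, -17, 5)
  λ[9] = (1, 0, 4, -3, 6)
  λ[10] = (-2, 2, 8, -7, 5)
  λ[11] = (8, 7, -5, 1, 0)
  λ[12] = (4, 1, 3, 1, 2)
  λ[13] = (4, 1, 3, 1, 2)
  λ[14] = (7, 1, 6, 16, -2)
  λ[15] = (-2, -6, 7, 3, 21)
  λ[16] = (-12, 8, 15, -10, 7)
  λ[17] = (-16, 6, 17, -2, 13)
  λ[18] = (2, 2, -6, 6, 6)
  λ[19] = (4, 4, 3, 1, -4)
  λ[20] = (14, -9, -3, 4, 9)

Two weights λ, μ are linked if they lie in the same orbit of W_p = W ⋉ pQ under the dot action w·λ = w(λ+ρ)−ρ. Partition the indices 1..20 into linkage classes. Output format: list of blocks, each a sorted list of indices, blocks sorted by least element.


Root system A_5: the 5×5 matrix C matches after relabeling.

Each λ_j+ρ reduced to Ā_19; 5-tuples below use C's row order:

  λ_1+ρ ↦ (5, 2, 4, 2, 3);  λ_2+ρ ↦ (5, 8, 2, 2, 1);  λ_3+ρ ↦ (1, 2, 5, 4, 1);  λ_4+ρ ↦ (2, 1, 3, 2, 7);  λ_5+ρ ↦ (2, 1, 3, 2, 7);  λ_6+ρ ↦ (0, 7, 3, 2, 7);  λ_7+ρ ↦ (0, 7, 3, 2, 7);  λ_8+ρ ↦ (1, 2, 5, 4, 1);  λ_9+ρ ↦ (2, 1, 3, 2, 7);  λ_10+ρ ↦ (1, 2, 2, 6, 6);  λ_11+ρ ↦ (5, 8, 2, 2, 1);  λ_12+ρ ↦ (5, 2, 4, 2, 3);  λ_13+ρ ↦ (5, 2, 4, 2, 3);  λ_14+ρ ↦ (5, 8, 2, 2, 1);  λ_15+ρ ↦ (2, 1, 3, 2, 7);  λ_16+ρ ↦ (5, 2, 4, 2, 3);  λ_17+ρ ↦ (5, 8, 2, 2, 1);  λ_18+ρ ↦ (2, 1, 3, 2, 7);  λ_19+ρ ↦ (5, 2, 4, 2, 3);  λ_20+ρ ↦ (5, 8, 2, 2, 1)

These 20 weights hit 6 W_19-dot-orbits; sizes (5, 5, 2, 5, 2, 1):

[[1, 12, 13, 16, 19], [2, 11, 14, 17, 20], [3, 8], [4, 5, 9, 15, 18], [6, 7], [10]]


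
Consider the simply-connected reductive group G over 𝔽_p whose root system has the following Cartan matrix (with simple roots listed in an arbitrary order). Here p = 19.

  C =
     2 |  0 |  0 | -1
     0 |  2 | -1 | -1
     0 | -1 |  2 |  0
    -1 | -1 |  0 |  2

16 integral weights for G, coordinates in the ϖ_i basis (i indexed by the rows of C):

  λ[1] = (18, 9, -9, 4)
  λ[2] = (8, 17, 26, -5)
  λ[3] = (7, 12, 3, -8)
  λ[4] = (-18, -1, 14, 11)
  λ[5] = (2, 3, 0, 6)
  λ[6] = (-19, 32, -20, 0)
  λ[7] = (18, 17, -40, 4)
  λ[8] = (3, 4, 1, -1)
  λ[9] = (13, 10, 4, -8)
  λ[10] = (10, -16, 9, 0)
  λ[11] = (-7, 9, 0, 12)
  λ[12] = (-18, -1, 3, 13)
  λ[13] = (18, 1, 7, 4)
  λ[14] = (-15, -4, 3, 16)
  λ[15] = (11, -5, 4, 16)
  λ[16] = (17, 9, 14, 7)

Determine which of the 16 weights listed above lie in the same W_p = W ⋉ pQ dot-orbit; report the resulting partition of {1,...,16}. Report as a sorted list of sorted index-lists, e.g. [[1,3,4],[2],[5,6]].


Dynkin diagram of C (from the 6 off-diagonal −1 entries): A_4.

W_19-reps of the 16 weights in Ā_19 (same 4-coord order as C):

  λ_1+ρ ↦ (4, 5, 2, 0) · λ_2+ρ ↦ (3, 4, 1, 7) · λ_3+ρ ↦ (1, 6, 4, 7) · λ_4+ρ ↦ (4, 5, 2, 0) · λ_5+ρ ↦ (3, 4, 1, 7) · λ_6+ρ ↦ (14, 3, 1, 0) · λ_7+ρ ↦ (14, 3, 1, 0) · λ_8+ρ ↦ (4, 5, 2, 0) · λ_9+ρ ↦ (3, 4, 1, 7) · λ_10+ρ ↦ (3, 4, 1, 7) · λ_11+ρ ↦ (1, 6, 4, 7) · λ_12+ρ ↦ (14, 3, 1, 0) · λ_13+ρ ↦ (4, 5, 2, 0) · λ_14+ρ ↦ (14, 3, 1, 0) · λ_15+ρ ↦ (1, 6, 4, 7) · λ_16+ρ ↦ (1, 6, 4, 7)

4 distinct reps among the 16 weights ⇒ 4 W_19-linkage classes:

[[1, 4, 8, 13], [2, 5, 9, 10], [3, 11, 15, 16], [6, 7, 12, 14]]
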